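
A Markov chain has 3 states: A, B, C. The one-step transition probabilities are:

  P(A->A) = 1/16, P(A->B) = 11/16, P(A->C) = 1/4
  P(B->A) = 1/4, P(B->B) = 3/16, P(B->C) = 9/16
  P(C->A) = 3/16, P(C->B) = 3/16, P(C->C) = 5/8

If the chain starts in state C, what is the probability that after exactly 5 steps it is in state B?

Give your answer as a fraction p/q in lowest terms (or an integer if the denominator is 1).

Answer: 9123/32768

Derivation:
Computing P^5 by repeated multiplication:
P^1 =
  A: [1/16, 11/16, 1/4]
  B: [1/4, 3/16, 9/16]
  C: [3/16, 3/16, 5/8]
P^2 =
  A: [57/256, 7/32, 143/256]
  B: [43/256, 5/16, 133/256]
  C: [45/256, 9/32, 139/256]
P^3 =
  A: [355/2048, 153/512, 1081/2048]
  B: [381/2048, 139/512, 1111/2048]
  C: [375/2048, 141/512, 1109/2048]
P^4 =
  A: [3023/16384, 1123/4096, 8869/16384]
  B: [2969/16384, 1149/4096, 8819/16384]
  C: [2979/16384, 1143/4096, 8833/16384]
P^5 =
  A: [23799/131072, 9167/32768, 70605/131072]
  B: [23905/131072, 9113/32768, 70715/131072]
  C: [23883/131072, 9123/32768, 70697/131072]

(P^5)[C -> B] = 9123/32768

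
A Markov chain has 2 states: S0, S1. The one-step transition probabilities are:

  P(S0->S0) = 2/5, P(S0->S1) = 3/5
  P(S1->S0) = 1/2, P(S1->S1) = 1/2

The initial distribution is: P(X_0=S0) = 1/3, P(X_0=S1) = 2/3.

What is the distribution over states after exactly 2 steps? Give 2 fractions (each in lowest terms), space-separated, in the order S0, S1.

Answer: 34/75 41/75

Derivation:
Propagating the distribution step by step (d_{t+1} = d_t * P):
d_0 = (S0=1/3, S1=2/3)
  d_1[S0] = 1/3*2/5 + 2/3*1/2 = 7/15
  d_1[S1] = 1/3*3/5 + 2/3*1/2 = 8/15
d_1 = (S0=7/15, S1=8/15)
  d_2[S0] = 7/15*2/5 + 8/15*1/2 = 34/75
  d_2[S1] = 7/15*3/5 + 8/15*1/2 = 41/75
d_2 = (S0=34/75, S1=41/75)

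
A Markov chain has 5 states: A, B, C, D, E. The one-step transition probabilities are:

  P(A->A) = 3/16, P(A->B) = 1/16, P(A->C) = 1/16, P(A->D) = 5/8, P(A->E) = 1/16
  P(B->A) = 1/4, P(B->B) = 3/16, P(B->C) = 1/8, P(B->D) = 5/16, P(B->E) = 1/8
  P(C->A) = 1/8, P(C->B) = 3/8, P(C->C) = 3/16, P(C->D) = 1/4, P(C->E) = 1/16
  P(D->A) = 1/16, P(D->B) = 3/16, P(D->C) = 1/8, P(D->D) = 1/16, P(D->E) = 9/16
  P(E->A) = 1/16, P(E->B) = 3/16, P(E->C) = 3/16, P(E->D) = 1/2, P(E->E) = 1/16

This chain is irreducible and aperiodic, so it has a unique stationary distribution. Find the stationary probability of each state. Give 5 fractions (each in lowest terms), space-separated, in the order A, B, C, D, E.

The stationary distribution satisfies pi = pi * P, i.e.:
  pi_A = 3/16*pi_A + 1/4*pi_B + 1/8*pi_C + 1/16*pi_D + 1/16*pi_E
  pi_B = 1/16*pi_A + 3/16*pi_B + 3/8*pi_C + 3/16*pi_D + 3/16*pi_E
  pi_C = 1/16*pi_A + 1/8*pi_B + 3/16*pi_C + 1/8*pi_D + 3/16*pi_E
  pi_D = 5/8*pi_A + 5/16*pi_B + 1/4*pi_C + 1/16*pi_D + 1/2*pi_E
  pi_E = 1/16*pi_A + 1/8*pi_B + 1/16*pi_C + 9/16*pi_D + 1/16*pi_E
with normalization: pi_A + pi_B + pi_C + pi_D + pi_E = 1.

Using the first 4 balance equations plus normalization, the linear system A*pi = b is:
  [-13/16, 1/4, 1/8, 1/16, 1/16] . pi = 0
  [1/16, -13/16, 3/8, 3/16, 3/16] . pi = 0
  [1/16, 1/8, -13/16, 1/8, 3/16] . pi = 0
  [5/8, 5/16, 1/4, -15/16, 1/2] . pi = 0
  [1, 1, 1, 1, 1] . pi = 1

Solving yields:
  pi_A = 2125/17144
  pi_B = 425/2143
  pi_C = 1203/8572
  pi_D = 2643/8572
  pi_E = 3927/17144

Verification (pi * P):
  2125/17144*3/16 + 425/2143*1/4 + 1203/8572*1/8 + 2643/8572*1/16 + 3927/17144*1/16 = 2125/17144 = pi_A  (ok)
  2125/17144*1/16 + 425/2143*3/16 + 1203/8572*3/8 + 2643/8572*3/16 + 3927/17144*3/16 = 425/2143 = pi_B  (ok)
  2125/17144*1/16 + 425/2143*1/8 + 1203/8572*3/16 + 2643/8572*1/8 + 3927/17144*3/16 = 1203/8572 = pi_C  (ok)
  2125/17144*5/8 + 425/2143*5/16 + 1203/8572*1/4 + 2643/8572*1/16 + 3927/17144*1/2 = 2643/8572 = pi_D  (ok)
  2125/17144*1/16 + 425/2143*1/8 + 1203/8572*1/16 + 2643/8572*9/16 + 3927/17144*1/16 = 3927/17144 = pi_E  (ok)

Answer: 2125/17144 425/2143 1203/8572 2643/8572 3927/17144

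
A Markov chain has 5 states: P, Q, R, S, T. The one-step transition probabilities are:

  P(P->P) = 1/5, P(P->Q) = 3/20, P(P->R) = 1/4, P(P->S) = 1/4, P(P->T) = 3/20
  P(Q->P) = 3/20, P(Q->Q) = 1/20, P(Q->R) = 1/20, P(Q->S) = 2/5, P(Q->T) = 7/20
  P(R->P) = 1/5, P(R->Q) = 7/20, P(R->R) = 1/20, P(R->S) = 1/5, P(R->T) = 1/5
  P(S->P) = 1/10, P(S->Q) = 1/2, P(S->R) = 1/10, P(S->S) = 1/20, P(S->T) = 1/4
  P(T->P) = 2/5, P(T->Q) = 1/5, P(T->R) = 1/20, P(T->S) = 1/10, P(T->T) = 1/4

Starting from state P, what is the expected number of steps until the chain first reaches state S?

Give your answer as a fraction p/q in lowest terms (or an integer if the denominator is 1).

Let h_i = expected steps to first reach S from state i.
Boundary: h_S = 0.
First-step equations for the other states:
  h_P = 1 + 1/5*h_P + 3/20*h_Q + 1/4*h_R + 1/4*h_S + 3/20*h_T
  h_Q = 1 + 3/20*h_P + 1/20*h_Q + 1/20*h_R + 2/5*h_S + 7/20*h_T
  h_R = 1 + 1/5*h_P + 7/20*h_Q + 1/20*h_R + 1/5*h_S + 1/5*h_T
  h_T = 1 + 2/5*h_P + 1/5*h_Q + 1/20*h_R + 1/10*h_S + 1/4*h_T

Substituting h_S = 0 and rearranging gives the linear system (I - Q) h = 1:
  [4/5, -3/20, -1/4, -3/20] . (h_P, h_Q, h_R, h_T) = 1
  [-3/20, 19/20, -1/20, -7/20] . (h_P, h_Q, h_R, h_T) = 1
  [-1/5, -7/20, 19/20, -1/5] . (h_P, h_Q, h_R, h_T) = 1
  [-2/5, -1/5, -1/20, 3/4] . (h_P, h_Q, h_R, h_T) = 1

Solving yields:
  h_P = 197040/46637
  h_Q = 174640/46637
  h_R = 202780/46637
  h_T = 227360/46637

Starting state is P, so the expected hitting time is h_P = 197040/46637.

Answer: 197040/46637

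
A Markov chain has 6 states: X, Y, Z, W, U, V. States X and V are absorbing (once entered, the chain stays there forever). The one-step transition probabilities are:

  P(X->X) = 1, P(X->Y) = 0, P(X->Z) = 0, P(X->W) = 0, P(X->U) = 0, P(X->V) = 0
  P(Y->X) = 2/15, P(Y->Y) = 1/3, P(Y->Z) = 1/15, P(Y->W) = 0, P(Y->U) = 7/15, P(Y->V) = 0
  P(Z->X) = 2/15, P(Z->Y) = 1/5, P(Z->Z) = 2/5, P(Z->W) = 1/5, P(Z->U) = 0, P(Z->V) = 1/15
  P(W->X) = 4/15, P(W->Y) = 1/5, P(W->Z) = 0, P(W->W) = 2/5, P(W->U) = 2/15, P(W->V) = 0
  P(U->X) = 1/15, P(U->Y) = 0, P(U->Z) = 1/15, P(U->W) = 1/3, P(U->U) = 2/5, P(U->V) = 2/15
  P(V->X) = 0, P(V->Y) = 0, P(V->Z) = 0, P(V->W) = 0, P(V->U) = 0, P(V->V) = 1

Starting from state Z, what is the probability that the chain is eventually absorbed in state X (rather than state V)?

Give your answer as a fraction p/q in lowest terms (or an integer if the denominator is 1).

Answer: 3610/4839

Derivation:
Let a_i = P(absorbed in X | start in state i).
Boundary conditions: a_X = 1, a_V = 0.
For each transient state i, a_i = sum_j P(i->j) * a_j:
  a_Y = 2/15*a_X + 1/3*a_Y + 1/15*a_Z + 0*a_W + 7/15*a_U + 0*a_V
  a_Z = 2/15*a_X + 1/5*a_Y + 2/5*a_Z + 1/5*a_W + 0*a_U + 1/15*a_V
  a_W = 4/15*a_X + 1/5*a_Y + 0*a_Z + 2/5*a_W + 2/15*a_U + 0*a_V
  a_U = 1/15*a_X + 0*a_Y + 1/15*a_Z + 1/3*a_W + 2/5*a_U + 2/15*a_V

Substituting a_X = 1 and a_V = 0, rearrange to (I - Q) a = r where r[i] = P(i -> X):
  [2/3, -1/15, 0, -7/15] . (a_Y, a_Z, a_W, a_U) = 2/15
  [-1/5, 3/5, -1/5, 0] . (a_Y, a_Z, a_W, a_U) = 2/15
  [-1/5, 0, 3/5, -2/15] . (a_Y, a_Z, a_W, a_U) = 4/15
  [0, -1/15, -1/3, 3/5] . (a_Y, a_Z, a_W, a_U) = 1/15

Solving yields:
  a_Y = 3559/4839
  a_Z = 3610/4839
  a_W = 4045/4839
  a_U = 1062/1613

Starting state is Z, so the absorption probability is a_Z = 3610/4839.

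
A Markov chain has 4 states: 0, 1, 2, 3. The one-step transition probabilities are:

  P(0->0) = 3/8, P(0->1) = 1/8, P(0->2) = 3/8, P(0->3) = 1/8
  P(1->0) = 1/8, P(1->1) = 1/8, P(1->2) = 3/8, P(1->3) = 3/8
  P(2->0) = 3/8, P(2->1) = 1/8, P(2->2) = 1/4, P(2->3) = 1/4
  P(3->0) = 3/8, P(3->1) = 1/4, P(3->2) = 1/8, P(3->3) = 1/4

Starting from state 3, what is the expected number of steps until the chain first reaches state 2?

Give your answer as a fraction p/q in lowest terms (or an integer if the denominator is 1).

Let h_i = expected steps to first reach 2 from state i.
Boundary: h_2 = 0.
First-step equations for the other states:
  h_0 = 1 + 3/8*h_0 + 1/8*h_1 + 3/8*h_2 + 1/8*h_3
  h_1 = 1 + 1/8*h_0 + 1/8*h_1 + 3/8*h_2 + 3/8*h_3
  h_3 = 1 + 3/8*h_0 + 1/4*h_1 + 1/8*h_2 + 1/4*h_3

Substituting h_2 = 0 and rearranging gives the linear system (I - Q) h = 1:
  [5/8, -1/8, -1/8] . (h_0, h_1, h_3) = 1
  [-1/8, 7/8, -3/8] . (h_0, h_1, h_3) = 1
  [-3/8, -1/4, 3/4] . (h_0, h_1, h_3) = 1

Solving yields:
  h_0 = 216/71
  h_1 = 232/71
  h_3 = 280/71

Starting state is 3, so the expected hitting time is h_3 = 280/71.

Answer: 280/71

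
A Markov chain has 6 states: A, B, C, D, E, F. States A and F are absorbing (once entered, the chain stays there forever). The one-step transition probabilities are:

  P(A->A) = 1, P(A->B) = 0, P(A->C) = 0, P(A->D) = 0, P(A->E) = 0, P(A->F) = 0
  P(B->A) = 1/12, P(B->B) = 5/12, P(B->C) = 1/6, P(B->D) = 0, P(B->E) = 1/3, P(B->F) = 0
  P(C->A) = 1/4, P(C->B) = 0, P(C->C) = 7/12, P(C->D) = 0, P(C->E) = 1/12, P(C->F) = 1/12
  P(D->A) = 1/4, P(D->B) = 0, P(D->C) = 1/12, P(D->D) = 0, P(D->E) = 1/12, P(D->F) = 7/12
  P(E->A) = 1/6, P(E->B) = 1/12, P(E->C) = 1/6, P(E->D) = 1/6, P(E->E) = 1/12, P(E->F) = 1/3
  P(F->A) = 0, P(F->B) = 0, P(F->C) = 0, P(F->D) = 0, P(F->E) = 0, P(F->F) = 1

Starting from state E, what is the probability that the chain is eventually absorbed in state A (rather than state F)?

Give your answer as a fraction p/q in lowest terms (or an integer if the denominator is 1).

Let a_i = P(absorbed in A | start in state i).
Boundary conditions: a_A = 1, a_F = 0.
For each transient state i, a_i = sum_j P(i->j) * a_j:
  a_B = 1/12*a_A + 5/12*a_B + 1/6*a_C + 0*a_D + 1/3*a_E + 0*a_F
  a_C = 1/4*a_A + 0*a_B + 7/12*a_C + 0*a_D + 1/12*a_E + 1/12*a_F
  a_D = 1/4*a_A + 0*a_B + 1/12*a_C + 0*a_D + 1/12*a_E + 7/12*a_F
  a_E = 1/6*a_A + 1/12*a_B + 1/6*a_C + 1/6*a_D + 1/12*a_E + 1/3*a_F

Substituting a_A = 1 and a_F = 0, rearrange to (I - Q) a = r where r[i] = P(i -> A):
  [7/12, -1/6, 0, -1/3] . (a_B, a_C, a_D, a_E) = 1/12
  [0, 5/12, 0, -1/12] . (a_B, a_C, a_D, a_E) = 1/4
  [0, -1/12, 1, -1/12] . (a_B, a_C, a_D, a_E) = 1/4
  [-1/12, -1/6, -1/6, 11/12] . (a_B, a_C, a_D, a_E) = 1/6

Solving yields:
  a_B = 11/19
  a_C = 13/19
  a_D = 13/38
  a_E = 8/19

Starting state is E, so the absorption probability is a_E = 8/19.

Answer: 8/19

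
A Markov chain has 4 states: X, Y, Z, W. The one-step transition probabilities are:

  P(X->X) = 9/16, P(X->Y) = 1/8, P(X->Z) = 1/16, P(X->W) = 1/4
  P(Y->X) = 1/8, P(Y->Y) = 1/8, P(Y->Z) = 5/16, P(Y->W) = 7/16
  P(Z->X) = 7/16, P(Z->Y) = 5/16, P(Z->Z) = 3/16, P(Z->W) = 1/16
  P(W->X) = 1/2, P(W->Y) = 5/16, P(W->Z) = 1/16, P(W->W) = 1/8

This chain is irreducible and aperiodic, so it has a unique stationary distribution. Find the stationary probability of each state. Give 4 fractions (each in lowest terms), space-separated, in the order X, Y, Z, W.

The stationary distribution satisfies pi = pi * P, i.e.:
  pi_X = 9/16*pi_X + 1/8*pi_Y + 7/16*pi_Z + 1/2*pi_W
  pi_Y = 1/8*pi_X + 1/8*pi_Y + 5/16*pi_Z + 5/16*pi_W
  pi_Z = 1/16*pi_X + 5/16*pi_Y + 3/16*pi_Z + 1/16*pi_W
  pi_W = 1/4*pi_X + 7/16*pi_Y + 1/16*pi_Z + 1/8*pi_W
with normalization: pi_X + pi_Y + pi_Z + pi_W = 1.

Using the first 3 balance equations plus normalization, the linear system A*pi = b is:
  [-7/16, 1/8, 7/16, 1/2] . pi = 0
  [1/8, -7/8, 5/16, 5/16] . pi = 0
  [1/16, 5/16, -13/16, 1/16] . pi = 0
  [1, 1, 1, 1] . pi = 1

Solving yields:
  pi_X = 1669/3726
  pi_Y = 239/1242
  pi_Z = 157/1242
  pi_W = 869/3726

Verification (pi * P):
  1669/3726*9/16 + 239/1242*1/8 + 157/1242*7/16 + 869/3726*1/2 = 1669/3726 = pi_X  (ok)
  1669/3726*1/8 + 239/1242*1/8 + 157/1242*5/16 + 869/3726*5/16 = 239/1242 = pi_Y  (ok)
  1669/3726*1/16 + 239/1242*5/16 + 157/1242*3/16 + 869/3726*1/16 = 157/1242 = pi_Z  (ok)
  1669/3726*1/4 + 239/1242*7/16 + 157/1242*1/16 + 869/3726*1/8 = 869/3726 = pi_W  (ok)

Answer: 1669/3726 239/1242 157/1242 869/3726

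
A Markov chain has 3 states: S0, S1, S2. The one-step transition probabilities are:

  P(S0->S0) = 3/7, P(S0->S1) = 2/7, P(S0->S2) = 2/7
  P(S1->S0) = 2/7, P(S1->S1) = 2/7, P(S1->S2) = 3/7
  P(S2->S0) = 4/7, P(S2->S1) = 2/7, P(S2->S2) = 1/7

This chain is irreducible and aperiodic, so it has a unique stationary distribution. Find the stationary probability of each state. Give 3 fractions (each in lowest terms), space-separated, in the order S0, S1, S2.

The stationary distribution satisfies pi = pi * P, i.e.:
  pi_S0 = 3/7*pi_S0 + 2/7*pi_S1 + 4/7*pi_S2
  pi_S1 = 2/7*pi_S0 + 2/7*pi_S1 + 2/7*pi_S2
  pi_S2 = 2/7*pi_S0 + 3/7*pi_S1 + 1/7*pi_S2
with normalization: pi_S0 + pi_S1 + pi_S2 = 1.

Using the first 2 balance equations plus normalization, the linear system A*pi = b is:
  [-4/7, 2/7, 4/7] . pi = 0
  [2/7, -5/7, 2/7] . pi = 0
  [1, 1, 1] . pi = 1

Solving yields:
  pi_S0 = 3/7
  pi_S1 = 2/7
  pi_S2 = 2/7

Verification (pi * P):
  3/7*3/7 + 2/7*2/7 + 2/7*4/7 = 3/7 = pi_S0  (ok)
  3/7*2/7 + 2/7*2/7 + 2/7*2/7 = 2/7 = pi_S1  (ok)
  3/7*2/7 + 2/7*3/7 + 2/7*1/7 = 2/7 = pi_S2  (ok)

Answer: 3/7 2/7 2/7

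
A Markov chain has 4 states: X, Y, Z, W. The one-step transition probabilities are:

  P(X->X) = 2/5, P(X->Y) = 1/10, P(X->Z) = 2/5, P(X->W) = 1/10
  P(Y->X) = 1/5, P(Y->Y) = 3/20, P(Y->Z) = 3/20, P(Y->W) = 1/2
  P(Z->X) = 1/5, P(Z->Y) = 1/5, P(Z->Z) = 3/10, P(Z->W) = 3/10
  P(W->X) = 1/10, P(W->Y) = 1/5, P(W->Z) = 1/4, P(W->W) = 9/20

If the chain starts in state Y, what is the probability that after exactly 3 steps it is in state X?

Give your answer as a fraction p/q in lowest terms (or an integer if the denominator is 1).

Answer: 403/2000

Derivation:
Computing P^3 by repeated multiplication:
P^1 =
  X: [2/5, 1/10, 2/5, 1/10]
  Y: [1/5, 3/20, 3/20, 1/2]
  Z: [1/5, 1/5, 3/10, 3/10]
  W: [1/10, 1/5, 1/4, 9/20]
P^2 =
  X: [27/100, 31/200, 8/25, 51/200]
  Y: [19/100, 69/400, 109/400, 73/200]
  Z: [21/100, 17/100, 11/40, 69/200]
  W: [7/40, 9/50, 103/400, 31/80]
P^3 =
  X: [457/2000, 661/4000, 291/1000, 1261/4000]
  Y: [403/2000, 1379/8000, 2199/8000, 281/800]
  Z: [83/400, 341/2000, 1113/4000, 11/32]
  W: [157/800, 347/2000, 2169/8000, 2873/8000]

(P^3)[Y -> X] = 403/2000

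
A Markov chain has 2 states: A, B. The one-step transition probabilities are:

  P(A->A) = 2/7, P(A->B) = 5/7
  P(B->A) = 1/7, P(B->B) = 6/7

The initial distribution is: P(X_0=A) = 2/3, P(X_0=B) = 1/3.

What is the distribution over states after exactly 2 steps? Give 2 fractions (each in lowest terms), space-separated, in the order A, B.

Propagating the distribution step by step (d_{t+1} = d_t * P):
d_0 = (A=2/3, B=1/3)
  d_1[A] = 2/3*2/7 + 1/3*1/7 = 5/21
  d_1[B] = 2/3*5/7 + 1/3*6/7 = 16/21
d_1 = (A=5/21, B=16/21)
  d_2[A] = 5/21*2/7 + 16/21*1/7 = 26/147
  d_2[B] = 5/21*5/7 + 16/21*6/7 = 121/147
d_2 = (A=26/147, B=121/147)

Answer: 26/147 121/147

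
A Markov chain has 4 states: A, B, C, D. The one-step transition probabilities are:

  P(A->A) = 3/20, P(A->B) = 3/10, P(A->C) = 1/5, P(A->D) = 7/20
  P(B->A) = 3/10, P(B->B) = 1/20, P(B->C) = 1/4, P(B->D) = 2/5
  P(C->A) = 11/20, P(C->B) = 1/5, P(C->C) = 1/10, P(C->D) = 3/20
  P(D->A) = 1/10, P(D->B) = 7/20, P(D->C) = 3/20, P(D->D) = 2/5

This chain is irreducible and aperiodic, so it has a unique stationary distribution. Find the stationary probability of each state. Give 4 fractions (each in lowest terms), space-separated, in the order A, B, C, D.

The stationary distribution satisfies pi = pi * P, i.e.:
  pi_A = 3/20*pi_A + 3/10*pi_B + 11/20*pi_C + 1/10*pi_D
  pi_B = 3/10*pi_A + 1/20*pi_B + 1/5*pi_C + 7/20*pi_D
  pi_C = 1/5*pi_A + 1/4*pi_B + 1/10*pi_C + 3/20*pi_D
  pi_D = 7/20*pi_A + 2/5*pi_B + 3/20*pi_C + 2/5*pi_D
with normalization: pi_A + pi_B + pi_C + pi_D = 1.

Using the first 3 balance equations plus normalization, the linear system A*pi = b is:
  [-17/20, 3/10, 11/20, 1/10] . pi = 0
  [3/10, -19/20, 1/5, 7/20] . pi = 0
  [1/5, 1/4, -9/10, 3/20] . pi = 0
  [1, 1, 1, 1] . pi = 1

Solving yields:
  pi_A = 23/96
  pi_B = 23/96
  pi_C = 17/96
  pi_D = 11/32

Verification (pi * P):
  23/96*3/20 + 23/96*3/10 + 17/96*11/20 + 11/32*1/10 = 23/96 = pi_A  (ok)
  23/96*3/10 + 23/96*1/20 + 17/96*1/5 + 11/32*7/20 = 23/96 = pi_B  (ok)
  23/96*1/5 + 23/96*1/4 + 17/96*1/10 + 11/32*3/20 = 17/96 = pi_C  (ok)
  23/96*7/20 + 23/96*2/5 + 17/96*3/20 + 11/32*2/5 = 11/32 = pi_D  (ok)

Answer: 23/96 23/96 17/96 11/32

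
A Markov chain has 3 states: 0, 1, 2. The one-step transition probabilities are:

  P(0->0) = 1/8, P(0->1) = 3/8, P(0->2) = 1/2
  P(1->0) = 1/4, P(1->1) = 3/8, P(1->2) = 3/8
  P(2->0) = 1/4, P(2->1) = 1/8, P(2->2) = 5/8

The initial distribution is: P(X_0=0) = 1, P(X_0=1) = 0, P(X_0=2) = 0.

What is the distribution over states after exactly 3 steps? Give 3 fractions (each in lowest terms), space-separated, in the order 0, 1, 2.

Answer: 113/512 63/256 273/512

Derivation:
Propagating the distribution step by step (d_{t+1} = d_t * P):
d_0 = (0=1, 1=0, 2=0)
  d_1[0] = 1*1/8 + 0*1/4 + 0*1/4 = 1/8
  d_1[1] = 1*3/8 + 0*3/8 + 0*1/8 = 3/8
  d_1[2] = 1*1/2 + 0*3/8 + 0*5/8 = 1/2
d_1 = (0=1/8, 1=3/8, 2=1/2)
  d_2[0] = 1/8*1/8 + 3/8*1/4 + 1/2*1/4 = 15/64
  d_2[1] = 1/8*3/8 + 3/8*3/8 + 1/2*1/8 = 1/4
  d_2[2] = 1/8*1/2 + 3/8*3/8 + 1/2*5/8 = 33/64
d_2 = (0=15/64, 1=1/4, 2=33/64)
  d_3[0] = 15/64*1/8 + 1/4*1/4 + 33/64*1/4 = 113/512
  d_3[1] = 15/64*3/8 + 1/4*3/8 + 33/64*1/8 = 63/256
  d_3[2] = 15/64*1/2 + 1/4*3/8 + 33/64*5/8 = 273/512
d_3 = (0=113/512, 1=63/256, 2=273/512)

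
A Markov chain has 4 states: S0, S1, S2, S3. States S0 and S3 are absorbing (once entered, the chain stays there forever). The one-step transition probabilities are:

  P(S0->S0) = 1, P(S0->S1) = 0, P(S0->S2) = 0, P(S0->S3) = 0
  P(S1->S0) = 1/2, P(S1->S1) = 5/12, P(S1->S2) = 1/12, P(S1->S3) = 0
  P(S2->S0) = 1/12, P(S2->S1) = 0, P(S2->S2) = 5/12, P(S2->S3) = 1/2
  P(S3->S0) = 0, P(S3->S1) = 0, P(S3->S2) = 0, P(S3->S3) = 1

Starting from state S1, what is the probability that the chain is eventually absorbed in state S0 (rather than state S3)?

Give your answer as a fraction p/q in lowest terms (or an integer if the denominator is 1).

Let a_i = P(absorbed in S0 | start in state i).
Boundary conditions: a_S0 = 1, a_S3 = 0.
For each transient state i, a_i = sum_j P(i->j) * a_j:
  a_S1 = 1/2*a_S0 + 5/12*a_S1 + 1/12*a_S2 + 0*a_S3
  a_S2 = 1/12*a_S0 + 0*a_S1 + 5/12*a_S2 + 1/2*a_S3

Substituting a_S0 = 1 and a_S3 = 0, rearrange to (I - Q) a = r where r[i] = P(i -> S0):
  [7/12, -1/12] . (a_S1, a_S2) = 1/2
  [0, 7/12] . (a_S1, a_S2) = 1/12

Solving yields:
  a_S1 = 43/49
  a_S2 = 1/7

Starting state is S1, so the absorption probability is a_S1 = 43/49.

Answer: 43/49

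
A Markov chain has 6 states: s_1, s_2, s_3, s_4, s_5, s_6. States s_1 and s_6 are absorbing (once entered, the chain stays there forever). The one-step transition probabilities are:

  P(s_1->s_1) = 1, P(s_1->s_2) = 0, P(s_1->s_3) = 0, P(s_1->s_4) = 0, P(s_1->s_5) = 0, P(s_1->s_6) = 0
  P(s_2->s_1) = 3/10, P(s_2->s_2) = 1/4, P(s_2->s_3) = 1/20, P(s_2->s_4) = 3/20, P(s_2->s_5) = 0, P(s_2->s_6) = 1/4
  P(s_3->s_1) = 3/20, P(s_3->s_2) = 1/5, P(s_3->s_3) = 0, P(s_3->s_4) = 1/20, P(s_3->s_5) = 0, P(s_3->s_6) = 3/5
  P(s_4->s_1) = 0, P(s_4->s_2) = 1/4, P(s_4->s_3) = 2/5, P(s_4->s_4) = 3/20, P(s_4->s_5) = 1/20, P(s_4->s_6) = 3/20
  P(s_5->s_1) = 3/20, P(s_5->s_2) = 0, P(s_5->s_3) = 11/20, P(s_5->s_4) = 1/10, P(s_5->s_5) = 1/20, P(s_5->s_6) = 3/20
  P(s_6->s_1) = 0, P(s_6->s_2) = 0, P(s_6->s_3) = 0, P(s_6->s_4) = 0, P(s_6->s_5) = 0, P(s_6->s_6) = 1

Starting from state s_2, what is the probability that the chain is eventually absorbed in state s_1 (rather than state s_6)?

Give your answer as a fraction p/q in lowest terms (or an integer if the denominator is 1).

Let a_i = P(absorbed in s_1 | start in state i).
Boundary conditions: a_s_1 = 1, a_s_6 = 0.
For each transient state i, a_i = sum_j P(i->j) * a_j:
  a_s_2 = 3/10*a_s_1 + 1/4*a_s_2 + 1/20*a_s_3 + 3/20*a_s_4 + 0*a_s_5 + 1/4*a_s_6
  a_s_3 = 3/20*a_s_1 + 1/5*a_s_2 + 0*a_s_3 + 1/20*a_s_4 + 0*a_s_5 + 3/5*a_s_6
  a_s_4 = 0*a_s_1 + 1/4*a_s_2 + 2/5*a_s_3 + 3/20*a_s_4 + 1/20*a_s_5 + 3/20*a_s_6
  a_s_5 = 3/20*a_s_1 + 0*a_s_2 + 11/20*a_s_3 + 1/10*a_s_4 + 1/20*a_s_5 + 3/20*a_s_6

Substituting a_s_1 = 1 and a_s_6 = 0, rearrange to (I - Q) a = r where r[i] = P(i -> s_1):
  [3/4, -1/20, -3/20, 0] . (a_s_2, a_s_3, a_s_4, a_s_5) = 3/10
  [-1/5, 1, -1/20, 0] . (a_s_2, a_s_3, a_s_4, a_s_5) = 3/20
  [-1/4, -2/5, 17/20, -1/20] . (a_s_2, a_s_3, a_s_4, a_s_5) = 0
  [0, -11/20, -1/10, 19/20] . (a_s_2, a_s_3, a_s_4, a_s_5) = 3/20

Solving yields:
  a_s_2 = 8031/16964
  a_s_3 = 4389/16964
  a_s_4 = 1191/4241
  a_s_5 = 5721/16964

Starting state is s_2, so the absorption probability is a_s_2 = 8031/16964.

Answer: 8031/16964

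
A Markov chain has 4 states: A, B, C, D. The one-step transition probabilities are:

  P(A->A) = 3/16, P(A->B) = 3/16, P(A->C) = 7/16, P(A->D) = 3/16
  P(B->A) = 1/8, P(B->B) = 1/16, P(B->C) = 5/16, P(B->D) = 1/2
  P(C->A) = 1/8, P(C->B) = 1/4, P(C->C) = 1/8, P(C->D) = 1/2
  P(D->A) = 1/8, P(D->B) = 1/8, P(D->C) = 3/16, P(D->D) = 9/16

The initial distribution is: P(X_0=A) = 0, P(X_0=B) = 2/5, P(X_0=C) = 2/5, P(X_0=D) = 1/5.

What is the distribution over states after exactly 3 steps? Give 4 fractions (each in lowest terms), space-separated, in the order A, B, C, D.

Propagating the distribution step by step (d_{t+1} = d_t * P):
d_0 = (A=0, B=2/5, C=2/5, D=1/5)
  d_1[A] = 0*3/16 + 2/5*1/8 + 2/5*1/8 + 1/5*1/8 = 1/8
  d_1[B] = 0*3/16 + 2/5*1/16 + 2/5*1/4 + 1/5*1/8 = 3/20
  d_1[C] = 0*7/16 + 2/5*5/16 + 2/5*1/8 + 1/5*3/16 = 17/80
  d_1[D] = 0*3/16 + 2/5*1/2 + 2/5*1/2 + 1/5*9/16 = 41/80
d_1 = (A=1/8, B=3/20, C=17/80, D=41/80)
  d_2[A] = 1/8*3/16 + 3/20*1/8 + 17/80*1/8 + 41/80*1/8 = 17/128
  d_2[B] = 1/8*3/16 + 3/20*1/16 + 17/80*1/4 + 41/80*1/8 = 3/20
  d_2[C] = 1/8*7/16 + 3/20*5/16 + 17/80*1/8 + 41/80*3/16 = 287/1280
  d_2[D] = 1/8*3/16 + 3/20*1/2 + 17/80*1/2 + 41/80*9/16 = 631/1280
d_2 = (A=17/128, B=3/20, C=287/1280, D=631/1280)
  d_3[A] = 17/128*3/16 + 3/20*1/8 + 287/1280*1/8 + 631/1280*1/8 = 273/2048
  d_3[B] = 17/128*3/16 + 3/20*1/16 + 287/1280*1/4 + 631/1280*1/8 = 389/2560
  d_3[C] = 17/128*7/16 + 3/20*5/16 + 287/1280*1/8 + 631/1280*3/16 = 4617/20480
  d_3[D] = 17/128*3/16 + 3/20*1/2 + 287/1280*1/2 + 631/1280*9/16 = 10021/20480
d_3 = (A=273/2048, B=389/2560, C=4617/20480, D=10021/20480)

Answer: 273/2048 389/2560 4617/20480 10021/20480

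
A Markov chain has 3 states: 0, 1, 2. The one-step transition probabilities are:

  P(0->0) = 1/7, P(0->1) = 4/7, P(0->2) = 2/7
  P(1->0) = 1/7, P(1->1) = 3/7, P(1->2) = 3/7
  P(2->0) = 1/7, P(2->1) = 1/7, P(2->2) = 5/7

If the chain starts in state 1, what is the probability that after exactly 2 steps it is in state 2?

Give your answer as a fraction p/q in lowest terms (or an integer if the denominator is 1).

Computing P^2 by repeated multiplication:
P^1 =
  0: [1/7, 4/7, 2/7]
  1: [1/7, 3/7, 3/7]
  2: [1/7, 1/7, 5/7]
P^2 =
  0: [1/7, 18/49, 24/49]
  1: [1/7, 16/49, 26/49]
  2: [1/7, 12/49, 30/49]

(P^2)[1 -> 2] = 26/49

Answer: 26/49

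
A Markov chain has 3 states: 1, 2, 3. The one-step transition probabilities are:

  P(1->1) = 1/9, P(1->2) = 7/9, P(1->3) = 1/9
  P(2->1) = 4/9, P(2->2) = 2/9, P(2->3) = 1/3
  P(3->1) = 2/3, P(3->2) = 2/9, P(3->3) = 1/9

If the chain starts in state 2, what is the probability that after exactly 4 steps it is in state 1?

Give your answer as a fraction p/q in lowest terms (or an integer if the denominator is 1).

Computing P^4 by repeated multiplication:
P^1 =
  1: [1/9, 7/9, 1/9]
  2: [4/9, 2/9, 1/3]
  3: [2/3, 2/9, 1/9]
P^2 =
  1: [35/81, 23/81, 23/81]
  2: [10/27, 38/81, 13/81]
  3: [20/81, 16/27, 13/81]
P^3 =
  1: [265/729, 337/729, 127/729]
  2: [260/729, 104/243, 157/729]
  3: [290/729, 262/729, 59/243]
P^4 =
  1: [2375/6561, 2783/6561, 1403/6561]
  2: [2450/6561, 2758/6561, 451/2187]
  3: [800/2187, 2908/6561, 1253/6561]

(P^4)[2 -> 1] = 2450/6561

Answer: 2450/6561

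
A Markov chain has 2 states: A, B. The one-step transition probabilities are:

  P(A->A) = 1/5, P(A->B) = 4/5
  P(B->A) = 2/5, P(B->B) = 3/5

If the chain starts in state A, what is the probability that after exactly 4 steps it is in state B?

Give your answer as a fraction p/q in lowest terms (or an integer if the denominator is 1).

Computing P^4 by repeated multiplication:
P^1 =
  A: [1/5, 4/5]
  B: [2/5, 3/5]
P^2 =
  A: [9/25, 16/25]
  B: [8/25, 17/25]
P^3 =
  A: [41/125, 84/125]
  B: [42/125, 83/125]
P^4 =
  A: [209/625, 416/625]
  B: [208/625, 417/625]

(P^4)[A -> B] = 416/625

Answer: 416/625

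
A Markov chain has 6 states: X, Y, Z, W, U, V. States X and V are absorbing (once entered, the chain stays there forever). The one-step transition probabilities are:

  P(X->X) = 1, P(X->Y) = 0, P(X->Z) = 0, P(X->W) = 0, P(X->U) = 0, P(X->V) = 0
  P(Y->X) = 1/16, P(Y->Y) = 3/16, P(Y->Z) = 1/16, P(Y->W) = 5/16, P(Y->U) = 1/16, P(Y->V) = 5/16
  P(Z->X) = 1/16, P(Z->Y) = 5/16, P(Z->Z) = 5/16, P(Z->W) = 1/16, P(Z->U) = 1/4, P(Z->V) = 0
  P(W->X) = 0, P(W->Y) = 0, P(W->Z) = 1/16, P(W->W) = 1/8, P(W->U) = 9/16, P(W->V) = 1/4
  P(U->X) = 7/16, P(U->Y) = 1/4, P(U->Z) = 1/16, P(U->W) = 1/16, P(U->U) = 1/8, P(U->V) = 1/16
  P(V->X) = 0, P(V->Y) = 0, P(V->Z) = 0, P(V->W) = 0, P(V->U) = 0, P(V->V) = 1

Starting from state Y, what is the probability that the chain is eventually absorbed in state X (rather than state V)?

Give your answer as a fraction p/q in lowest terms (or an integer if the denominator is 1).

Answer: 7422/21145

Derivation:
Let a_i = P(absorbed in X | start in state i).
Boundary conditions: a_X = 1, a_V = 0.
For each transient state i, a_i = sum_j P(i->j) * a_j:
  a_Y = 1/16*a_X + 3/16*a_Y + 1/16*a_Z + 5/16*a_W + 1/16*a_U + 5/16*a_V
  a_Z = 1/16*a_X + 5/16*a_Y + 5/16*a_Z + 1/16*a_W + 1/4*a_U + 0*a_V
  a_W = 0*a_X + 0*a_Y + 1/16*a_Z + 1/8*a_W + 9/16*a_U + 1/4*a_V
  a_U = 7/16*a_X + 1/4*a_Y + 1/16*a_Z + 1/16*a_W + 1/8*a_U + 1/16*a_V

Substituting a_X = 1 and a_V = 0, rearrange to (I - Q) a = r where r[i] = P(i -> X):
  [13/16, -1/16, -5/16, -1/16] . (a_Y, a_Z, a_W, a_U) = 1/16
  [-5/16, 11/16, -1/16, -1/4] . (a_Y, a_Z, a_W, a_U) = 1/16
  [0, -1/16, 7/8, -9/16] . (a_Y, a_Z, a_W, a_U) = 0
  [-1/4, -1/16, -1/16, 7/8] . (a_Y, a_Z, a_W, a_U) = 7/16

Solving yields:
  a_Y = 7422/21145
  a_Z = 2274/4229
  a_W = 9951/21145
  a_U = 14216/21145

Starting state is Y, so the absorption probability is a_Y = 7422/21145.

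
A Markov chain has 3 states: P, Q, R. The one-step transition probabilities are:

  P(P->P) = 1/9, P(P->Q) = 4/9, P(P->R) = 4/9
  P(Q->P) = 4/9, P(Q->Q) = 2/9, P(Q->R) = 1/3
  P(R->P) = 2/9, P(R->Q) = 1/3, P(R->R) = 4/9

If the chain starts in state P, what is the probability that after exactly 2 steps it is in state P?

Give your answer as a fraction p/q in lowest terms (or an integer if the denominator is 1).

Computing P^2 by repeated multiplication:
P^1 =
  P: [1/9, 4/9, 4/9]
  Q: [4/9, 2/9, 1/3]
  R: [2/9, 1/3, 4/9]
P^2 =
  P: [25/81, 8/27, 32/81]
  Q: [2/9, 29/81, 34/81]
  R: [22/81, 26/81, 11/27]

(P^2)[P -> P] = 25/81

Answer: 25/81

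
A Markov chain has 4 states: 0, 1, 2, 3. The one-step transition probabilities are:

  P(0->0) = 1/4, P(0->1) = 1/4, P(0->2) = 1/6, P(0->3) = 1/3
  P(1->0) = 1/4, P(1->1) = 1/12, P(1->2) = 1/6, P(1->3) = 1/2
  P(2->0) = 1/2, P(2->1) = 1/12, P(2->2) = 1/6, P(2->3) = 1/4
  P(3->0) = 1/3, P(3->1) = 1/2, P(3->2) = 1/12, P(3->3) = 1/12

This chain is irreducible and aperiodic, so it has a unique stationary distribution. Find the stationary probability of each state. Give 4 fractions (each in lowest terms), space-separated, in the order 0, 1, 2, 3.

Answer: 251/810 623/2430 173/1215 118/405

Derivation:
The stationary distribution satisfies pi = pi * P, i.e.:
  pi_0 = 1/4*pi_0 + 1/4*pi_1 + 1/2*pi_2 + 1/3*pi_3
  pi_1 = 1/4*pi_0 + 1/12*pi_1 + 1/12*pi_2 + 1/2*pi_3
  pi_2 = 1/6*pi_0 + 1/6*pi_1 + 1/6*pi_2 + 1/12*pi_3
  pi_3 = 1/3*pi_0 + 1/2*pi_1 + 1/4*pi_2 + 1/12*pi_3
with normalization: pi_0 + pi_1 + pi_2 + pi_3 = 1.

Using the first 3 balance equations plus normalization, the linear system A*pi = b is:
  [-3/4, 1/4, 1/2, 1/3] . pi = 0
  [1/4, -11/12, 1/12, 1/2] . pi = 0
  [1/6, 1/6, -5/6, 1/12] . pi = 0
  [1, 1, 1, 1] . pi = 1

Solving yields:
  pi_0 = 251/810
  pi_1 = 623/2430
  pi_2 = 173/1215
  pi_3 = 118/405

Verification (pi * P):
  251/810*1/4 + 623/2430*1/4 + 173/1215*1/2 + 118/405*1/3 = 251/810 = pi_0  (ok)
  251/810*1/4 + 623/2430*1/12 + 173/1215*1/12 + 118/405*1/2 = 623/2430 = pi_1  (ok)
  251/810*1/6 + 623/2430*1/6 + 173/1215*1/6 + 118/405*1/12 = 173/1215 = pi_2  (ok)
  251/810*1/3 + 623/2430*1/2 + 173/1215*1/4 + 118/405*1/12 = 118/405 = pi_3  (ok)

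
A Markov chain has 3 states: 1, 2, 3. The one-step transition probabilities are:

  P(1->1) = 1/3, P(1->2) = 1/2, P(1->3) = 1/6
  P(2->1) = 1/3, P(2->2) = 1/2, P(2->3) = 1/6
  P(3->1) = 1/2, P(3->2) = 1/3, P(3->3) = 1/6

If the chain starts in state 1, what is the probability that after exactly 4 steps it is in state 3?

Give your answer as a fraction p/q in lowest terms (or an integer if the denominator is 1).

Answer: 1/6

Derivation:
Computing P^4 by repeated multiplication:
P^1 =
  1: [1/3, 1/2, 1/6]
  2: [1/3, 1/2, 1/6]
  3: [1/2, 1/3, 1/6]
P^2 =
  1: [13/36, 17/36, 1/6]
  2: [13/36, 17/36, 1/6]
  3: [13/36, 17/36, 1/6]
P^3 =
  1: [13/36, 17/36, 1/6]
  2: [13/36, 17/36, 1/6]
  3: [13/36, 17/36, 1/6]
P^4 =
  1: [13/36, 17/36, 1/6]
  2: [13/36, 17/36, 1/6]
  3: [13/36, 17/36, 1/6]

(P^4)[1 -> 3] = 1/6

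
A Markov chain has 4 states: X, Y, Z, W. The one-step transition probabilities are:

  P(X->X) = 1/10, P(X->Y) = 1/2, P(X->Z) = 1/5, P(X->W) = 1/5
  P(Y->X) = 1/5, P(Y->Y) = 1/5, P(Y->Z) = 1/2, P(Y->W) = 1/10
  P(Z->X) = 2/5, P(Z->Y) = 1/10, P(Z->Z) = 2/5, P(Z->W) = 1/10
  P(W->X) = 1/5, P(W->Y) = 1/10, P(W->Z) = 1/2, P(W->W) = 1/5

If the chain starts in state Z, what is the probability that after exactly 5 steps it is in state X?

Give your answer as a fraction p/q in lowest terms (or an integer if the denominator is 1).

Answer: 6301/25000

Derivation:
Computing P^5 by repeated multiplication:
P^1 =
  X: [1/10, 1/2, 1/5, 1/5]
  Y: [1/5, 1/5, 1/2, 1/10]
  Z: [2/5, 1/10, 2/5, 1/10]
  W: [1/5, 1/10, 1/2, 1/5]
P^2 =
  X: [23/100, 19/100, 9/20, 13/100]
  Y: [7/25, 1/5, 39/100, 13/100]
  Z: [6/25, 27/100, 17/50, 3/20]
  W: [7/25, 19/100, 39/100, 7/50]
P^3 =
  X: [267/1000, 211/1000, 193/500, 17/125]
  Y: [1/4, 29/125, 377/1000, 141/1000]
  Z: [61/250, 223/1000, 197/500, 139/1000]
  W: [1/4, 231/1000, 377/1000, 71/500]
P^4 =
  X: [501/2000, 2279/10000, 3813/10000, 1403/10000]
  Y: [313/1250, 279/1250, 3873/10000, 1391/10000]
  Z: [159/625, 2199/10000, 1937/5000, 1383/10000]
  W: [313/1250, 2231/10000, 3873/10000, 87/625]
P^5 =
  X: [25121/100000, 22299/100000, 2417/6250, 3477/25000]
  Y: [12621/50000, 2781/12500, 7723/20000, 2779/20000]
  Z: [6301/25000, 179/800, 19247/50000, 13927/100000]
  W: [12621/50000, 22247/100000, 7723/20000, 1737/12500]

(P^5)[Z -> X] = 6301/25000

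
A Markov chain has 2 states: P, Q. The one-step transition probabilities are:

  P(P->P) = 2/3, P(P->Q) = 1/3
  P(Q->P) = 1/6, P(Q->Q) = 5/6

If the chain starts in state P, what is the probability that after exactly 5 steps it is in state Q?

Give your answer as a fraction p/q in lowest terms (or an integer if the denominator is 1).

Computing P^5 by repeated multiplication:
P^1 =
  P: [2/3, 1/3]
  Q: [1/6, 5/6]
P^2 =
  P: [1/2, 1/2]
  Q: [1/4, 3/4]
P^3 =
  P: [5/12, 7/12]
  Q: [7/24, 17/24]
P^4 =
  P: [3/8, 5/8]
  Q: [5/16, 11/16]
P^5 =
  P: [17/48, 31/48]
  Q: [31/96, 65/96]

(P^5)[P -> Q] = 31/48

Answer: 31/48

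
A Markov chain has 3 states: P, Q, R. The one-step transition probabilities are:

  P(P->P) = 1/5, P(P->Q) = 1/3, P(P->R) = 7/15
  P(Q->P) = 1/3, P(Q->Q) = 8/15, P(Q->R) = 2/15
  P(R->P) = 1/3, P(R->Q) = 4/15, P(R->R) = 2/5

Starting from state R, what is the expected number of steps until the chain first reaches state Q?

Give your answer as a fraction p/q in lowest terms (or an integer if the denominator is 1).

Let h_i = expected steps to first reach Q from state i.
Boundary: h_Q = 0.
First-step equations for the other states:
  h_P = 1 + 1/5*h_P + 1/3*h_Q + 7/15*h_R
  h_R = 1 + 1/3*h_P + 4/15*h_Q + 2/5*h_R

Substituting h_Q = 0 and rearranging gives the linear system (I - Q) h = 1:
  [4/5, -7/15] . (h_P, h_R) = 1
  [-1/3, 3/5] . (h_P, h_R) = 1

Solving yields:
  h_P = 240/73
  h_R = 255/73

Starting state is R, so the expected hitting time is h_R = 255/73.

Answer: 255/73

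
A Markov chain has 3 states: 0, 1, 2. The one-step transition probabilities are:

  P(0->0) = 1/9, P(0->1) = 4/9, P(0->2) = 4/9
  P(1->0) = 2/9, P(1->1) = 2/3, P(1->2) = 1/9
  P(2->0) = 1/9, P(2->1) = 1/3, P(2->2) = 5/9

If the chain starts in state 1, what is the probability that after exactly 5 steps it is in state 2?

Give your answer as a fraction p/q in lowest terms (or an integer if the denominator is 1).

Computing P^5 by repeated multiplication:
P^1 =
  0: [1/9, 4/9, 4/9]
  1: [2/9, 2/3, 1/9]
  2: [1/9, 1/3, 5/9]
P^2 =
  0: [13/81, 40/81, 28/81]
  1: [5/27, 47/81, 19/81]
  2: [4/27, 37/81, 32/81]
P^3 =
  0: [121/729, 376/729, 232/729]
  1: [128/729, 133/243, 202/729]
  2: [118/729, 122/243, 245/729]
P^4 =
  0: [1105/6561, 3436/6561, 2020/6561]
  1: [376/2187, 3512/6561, 1921/6561]
  2: [365/2187, 3403/6561, 2063/6561]
P^5 =
  0: [9997/59049, 31096/59049, 17956/59049]
  1: [10073/59049, 43/81, 17629/59049]
  2: [9964/59049, 3443/6561, 18098/59049]

(P^5)[1 -> 2] = 17629/59049

Answer: 17629/59049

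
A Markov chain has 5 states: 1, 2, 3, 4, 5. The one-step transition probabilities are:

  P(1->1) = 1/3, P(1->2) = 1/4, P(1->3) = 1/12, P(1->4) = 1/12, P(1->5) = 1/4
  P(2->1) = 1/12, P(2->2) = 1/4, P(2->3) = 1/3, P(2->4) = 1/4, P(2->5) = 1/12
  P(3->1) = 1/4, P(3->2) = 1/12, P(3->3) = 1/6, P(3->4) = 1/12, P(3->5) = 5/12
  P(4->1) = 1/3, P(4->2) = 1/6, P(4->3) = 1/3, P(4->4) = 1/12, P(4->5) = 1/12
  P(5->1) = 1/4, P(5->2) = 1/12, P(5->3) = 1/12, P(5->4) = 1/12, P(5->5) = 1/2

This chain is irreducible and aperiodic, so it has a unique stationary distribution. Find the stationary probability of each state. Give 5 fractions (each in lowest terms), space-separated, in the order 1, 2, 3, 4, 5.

The stationary distribution satisfies pi = pi * P, i.e.:
  pi_1 = 1/3*pi_1 + 1/12*pi_2 + 1/4*pi_3 + 1/3*pi_4 + 1/4*pi_5
  pi_2 = 1/4*pi_1 + 1/4*pi_2 + 1/12*pi_3 + 1/6*pi_4 + 1/12*pi_5
  pi_3 = 1/12*pi_1 + 1/3*pi_2 + 1/6*pi_3 + 1/3*pi_4 + 1/12*pi_5
  pi_4 = 1/12*pi_1 + 1/4*pi_2 + 1/12*pi_3 + 1/12*pi_4 + 1/12*pi_5
  pi_5 = 1/4*pi_1 + 1/12*pi_2 + 5/12*pi_3 + 1/12*pi_4 + 1/2*pi_5
with normalization: pi_1 + pi_2 + pi_3 + pi_4 + pi_5 = 1.

Using the first 4 balance equations plus normalization, the linear system A*pi = b is:
  [-2/3, 1/12, 1/4, 1/3, 1/4] . pi = 0
  [1/4, -3/4, 1/12, 1/6, 1/12] . pi = 0
  [1/12, 1/3, -5/6, 1/3, 1/12] . pi = 0
  [1/12, 1/4, 1/12, -11/12, 1/12] . pi = 0
  [1, 1, 1, 1, 1] . pi = 1

Solving yields:
  pi_1 = 170/671
  pi_2 = 217/1342
  pi_3 = 2437/14762
  pi_4 = 74/671
  pi_5 = 2285/7381

Verification (pi * P):
  170/671*1/3 + 217/1342*1/12 + 2437/14762*1/4 + 74/671*1/3 + 2285/7381*1/4 = 170/671 = pi_1  (ok)
  170/671*1/4 + 217/1342*1/4 + 2437/14762*1/12 + 74/671*1/6 + 2285/7381*1/12 = 217/1342 = pi_2  (ok)
  170/671*1/12 + 217/1342*1/3 + 2437/14762*1/6 + 74/671*1/3 + 2285/7381*1/12 = 2437/14762 = pi_3  (ok)
  170/671*1/12 + 217/1342*1/4 + 2437/14762*1/12 + 74/671*1/12 + 2285/7381*1/12 = 74/671 = pi_4  (ok)
  170/671*1/4 + 217/1342*1/12 + 2437/14762*5/12 + 74/671*1/12 + 2285/7381*1/2 = 2285/7381 = pi_5  (ok)

Answer: 170/671 217/1342 2437/14762 74/671 2285/7381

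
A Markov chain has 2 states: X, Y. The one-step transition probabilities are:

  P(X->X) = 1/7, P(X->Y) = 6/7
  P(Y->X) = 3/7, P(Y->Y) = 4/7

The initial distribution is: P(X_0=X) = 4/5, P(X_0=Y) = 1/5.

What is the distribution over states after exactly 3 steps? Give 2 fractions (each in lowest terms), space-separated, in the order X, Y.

Answer: 79/245 166/245

Derivation:
Propagating the distribution step by step (d_{t+1} = d_t * P):
d_0 = (X=4/5, Y=1/5)
  d_1[X] = 4/5*1/7 + 1/5*3/7 = 1/5
  d_1[Y] = 4/5*6/7 + 1/5*4/7 = 4/5
d_1 = (X=1/5, Y=4/5)
  d_2[X] = 1/5*1/7 + 4/5*3/7 = 13/35
  d_2[Y] = 1/5*6/7 + 4/5*4/7 = 22/35
d_2 = (X=13/35, Y=22/35)
  d_3[X] = 13/35*1/7 + 22/35*3/7 = 79/245
  d_3[Y] = 13/35*6/7 + 22/35*4/7 = 166/245
d_3 = (X=79/245, Y=166/245)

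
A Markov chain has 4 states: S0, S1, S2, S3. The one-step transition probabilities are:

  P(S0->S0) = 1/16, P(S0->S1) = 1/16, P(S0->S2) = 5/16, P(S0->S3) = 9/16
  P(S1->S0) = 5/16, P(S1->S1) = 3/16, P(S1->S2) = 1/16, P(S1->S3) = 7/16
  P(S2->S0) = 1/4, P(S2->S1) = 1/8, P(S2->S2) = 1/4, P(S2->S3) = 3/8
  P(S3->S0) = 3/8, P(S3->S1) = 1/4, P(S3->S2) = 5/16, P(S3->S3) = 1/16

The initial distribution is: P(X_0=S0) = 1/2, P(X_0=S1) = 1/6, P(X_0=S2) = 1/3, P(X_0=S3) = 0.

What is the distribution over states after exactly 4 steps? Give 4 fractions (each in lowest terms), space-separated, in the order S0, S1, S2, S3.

Propagating the distribution step by step (d_{t+1} = d_t * P):
d_0 = (S0=1/2, S1=1/6, S2=1/3, S3=0)
  d_1[S0] = 1/2*1/16 + 1/6*5/16 + 1/3*1/4 + 0*3/8 = 1/6
  d_1[S1] = 1/2*1/16 + 1/6*3/16 + 1/3*1/8 + 0*1/4 = 5/48
  d_1[S2] = 1/2*5/16 + 1/6*1/16 + 1/3*1/4 + 0*5/16 = 1/4
  d_1[S3] = 1/2*9/16 + 1/6*7/16 + 1/3*3/8 + 0*1/16 = 23/48
d_1 = (S0=1/6, S1=5/48, S2=1/4, S3=23/48)
  d_2[S0] = 1/6*1/16 + 5/48*5/16 + 1/4*1/4 + 23/48*3/8 = 73/256
  d_2[S1] = 1/6*1/16 + 5/48*3/16 + 1/4*1/8 + 23/48*1/4 = 139/768
  d_2[S2] = 1/6*5/16 + 5/48*1/16 + 1/4*1/4 + 23/48*5/16 = 13/48
  d_2[S3] = 1/6*9/16 + 5/48*7/16 + 1/4*3/8 + 23/48*1/16 = 101/384
d_2 = (S0=73/256, S1=139/768, S2=13/48, S3=101/384)
  d_3[S0] = 73/256*1/16 + 139/768*5/16 + 13/48*1/4 + 101/384*3/8 = 493/2048
  d_3[S1] = 73/256*1/16 + 139/768*3/16 + 13/48*1/8 + 101/384*1/4 = 155/1024
  d_3[S2] = 73/256*5/16 + 139/768*1/16 + 13/48*1/4 + 101/384*5/16 = 769/3072
  d_3[S3] = 73/256*9/16 + 139/768*7/16 + 13/48*3/8 + 101/384*1/16 = 2197/6144
d_3 = (S0=493/2048, S1=155/1024, S2=769/3072, S3=2197/6144)
  d_4[S0] = 493/2048*1/16 + 155/1024*5/16 + 769/3072*1/4 + 2197/6144*3/8 = 25463/98304
  d_4[S1] = 493/2048*1/16 + 155/1024*3/16 + 769/3072*1/8 + 2197/6144*1/4 = 16133/98304
  d_4[S2] = 493/2048*5/16 + 155/1024*1/16 + 769/3072*1/4 + 2197/6144*5/16 = 12731/49152
  d_4[S3] = 493/2048*9/16 + 155/1024*7/16 + 769/3072*3/8 + 2197/6144*1/16 = 15623/49152
d_4 = (S0=25463/98304, S1=16133/98304, S2=12731/49152, S3=15623/49152)

Answer: 25463/98304 16133/98304 12731/49152 15623/49152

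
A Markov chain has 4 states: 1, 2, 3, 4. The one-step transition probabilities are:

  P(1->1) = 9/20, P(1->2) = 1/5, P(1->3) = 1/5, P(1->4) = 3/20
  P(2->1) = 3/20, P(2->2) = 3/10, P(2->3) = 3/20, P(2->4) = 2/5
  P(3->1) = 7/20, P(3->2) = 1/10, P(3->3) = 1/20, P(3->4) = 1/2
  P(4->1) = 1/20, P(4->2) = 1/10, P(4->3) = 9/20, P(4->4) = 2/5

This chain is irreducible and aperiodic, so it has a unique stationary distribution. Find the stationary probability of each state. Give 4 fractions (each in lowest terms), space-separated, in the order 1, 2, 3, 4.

The stationary distribution satisfies pi = pi * P, i.e.:
  pi_1 = 9/20*pi_1 + 3/20*pi_2 + 7/20*pi_3 + 1/20*pi_4
  pi_2 = 1/5*pi_1 + 3/10*pi_2 + 1/10*pi_3 + 1/10*pi_4
  pi_3 = 1/5*pi_1 + 3/20*pi_2 + 1/20*pi_3 + 9/20*pi_4
  pi_4 = 3/20*pi_1 + 2/5*pi_2 + 1/2*pi_3 + 2/5*pi_4
with normalization: pi_1 + pi_2 + pi_3 + pi_4 = 1.

Using the first 3 balance equations plus normalization, the linear system A*pi = b is:
  [-11/20, 3/20, 7/20, 1/20] . pi = 0
  [1/5, -7/10, 1/10, 1/10] . pi = 0
  [1/5, 3/20, -19/20, 9/20] . pi = 0
  [1, 1, 1, 1] . pi = 1

Solving yields:
  pi_1 = 169/727
  pi_2 = 112/727
  pi_3 = 359/1454
  pi_4 = 533/1454

Verification (pi * P):
  169/727*9/20 + 112/727*3/20 + 359/1454*7/20 + 533/1454*1/20 = 169/727 = pi_1  (ok)
  169/727*1/5 + 112/727*3/10 + 359/1454*1/10 + 533/1454*1/10 = 112/727 = pi_2  (ok)
  169/727*1/5 + 112/727*3/20 + 359/1454*1/20 + 533/1454*9/20 = 359/1454 = pi_3  (ok)
  169/727*3/20 + 112/727*2/5 + 359/1454*1/2 + 533/1454*2/5 = 533/1454 = pi_4  (ok)

Answer: 169/727 112/727 359/1454 533/1454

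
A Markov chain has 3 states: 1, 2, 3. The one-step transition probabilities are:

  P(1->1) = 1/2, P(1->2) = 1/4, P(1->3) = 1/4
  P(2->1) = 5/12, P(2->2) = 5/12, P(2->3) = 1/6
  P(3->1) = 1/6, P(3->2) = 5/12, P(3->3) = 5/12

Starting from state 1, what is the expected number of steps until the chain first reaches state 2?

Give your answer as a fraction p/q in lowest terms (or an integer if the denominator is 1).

Answer: 10/3

Derivation:
Let h_i = expected steps to first reach 2 from state i.
Boundary: h_2 = 0.
First-step equations for the other states:
  h_1 = 1 + 1/2*h_1 + 1/4*h_2 + 1/4*h_3
  h_3 = 1 + 1/6*h_1 + 5/12*h_2 + 5/12*h_3

Substituting h_2 = 0 and rearranging gives the linear system (I - Q) h = 1:
  [1/2, -1/4] . (h_1, h_3) = 1
  [-1/6, 7/12] . (h_1, h_3) = 1

Solving yields:
  h_1 = 10/3
  h_3 = 8/3

Starting state is 1, so the expected hitting time is h_1 = 10/3.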